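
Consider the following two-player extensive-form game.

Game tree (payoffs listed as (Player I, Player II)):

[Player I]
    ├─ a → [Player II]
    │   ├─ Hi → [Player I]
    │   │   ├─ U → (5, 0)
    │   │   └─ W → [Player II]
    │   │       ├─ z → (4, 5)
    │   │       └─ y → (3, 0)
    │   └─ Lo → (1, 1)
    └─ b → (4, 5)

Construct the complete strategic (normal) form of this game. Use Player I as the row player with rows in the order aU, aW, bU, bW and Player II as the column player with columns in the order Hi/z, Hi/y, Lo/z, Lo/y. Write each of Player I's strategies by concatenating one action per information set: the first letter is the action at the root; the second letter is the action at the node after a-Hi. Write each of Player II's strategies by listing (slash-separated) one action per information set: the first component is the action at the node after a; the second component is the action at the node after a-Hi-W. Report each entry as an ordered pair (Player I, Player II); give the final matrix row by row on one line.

aU: (5,0) (5,0) (1,1) (1,1) | aW: (4,5) (3,0) (1,1) (1,1) | bU: (4,5) (4,5) (4,5) (4,5) | bW: (4,5) (4,5) (4,5) (4,5)

Row aU: Hi/z→(5,0), Hi/y→(5,0), Lo/z→(1,1), Lo/y→(1,1)
Row aW: Hi/z→(4,5), Hi/y→(3,0), Lo/z→(1,1), Lo/y→(1,1)
Row bU: Hi/z→(4,5), Hi/y→(4,5), Lo/z→(4,5), Lo/y→(4,5)
Row bW: Hi/z→(4,5), Hi/y→(4,5), Lo/z→(4,5), Lo/y→(4,5)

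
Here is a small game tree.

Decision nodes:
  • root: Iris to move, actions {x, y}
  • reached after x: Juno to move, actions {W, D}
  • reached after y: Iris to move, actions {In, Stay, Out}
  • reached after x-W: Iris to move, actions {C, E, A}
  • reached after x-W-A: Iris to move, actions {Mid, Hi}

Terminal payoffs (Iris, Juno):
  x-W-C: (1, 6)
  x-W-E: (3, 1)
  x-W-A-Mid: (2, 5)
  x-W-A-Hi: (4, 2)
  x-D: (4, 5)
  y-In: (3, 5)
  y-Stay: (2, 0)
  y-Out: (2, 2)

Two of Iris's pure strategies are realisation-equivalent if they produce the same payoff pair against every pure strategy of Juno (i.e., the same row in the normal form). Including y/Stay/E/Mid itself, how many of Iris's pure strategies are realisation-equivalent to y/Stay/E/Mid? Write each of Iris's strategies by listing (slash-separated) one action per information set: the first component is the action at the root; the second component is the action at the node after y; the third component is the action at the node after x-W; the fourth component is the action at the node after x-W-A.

Row for y/Stay/E/Mid (columns W, D): (2,0) (2,0).
Under y/Stay/E/Mid, Iris's choice at the node after x-W and at the node after x-W-A can never be reached regardless of what Juno does, so varying those choices leaves every outcome unchanged.
Holding the reachable choices fixed and varying the unreachable ones freely already gives 3 × 2 = 6 equivalent strategies.
No other strategy reproduces this row, so those 6 are the full class: y/Stay/C/Mid, y/Stay/C/Hi, y/Stay/E/Mid, y/Stay/E/Hi, y/Stay/A/Mid, y/Stay/A/Hi.

6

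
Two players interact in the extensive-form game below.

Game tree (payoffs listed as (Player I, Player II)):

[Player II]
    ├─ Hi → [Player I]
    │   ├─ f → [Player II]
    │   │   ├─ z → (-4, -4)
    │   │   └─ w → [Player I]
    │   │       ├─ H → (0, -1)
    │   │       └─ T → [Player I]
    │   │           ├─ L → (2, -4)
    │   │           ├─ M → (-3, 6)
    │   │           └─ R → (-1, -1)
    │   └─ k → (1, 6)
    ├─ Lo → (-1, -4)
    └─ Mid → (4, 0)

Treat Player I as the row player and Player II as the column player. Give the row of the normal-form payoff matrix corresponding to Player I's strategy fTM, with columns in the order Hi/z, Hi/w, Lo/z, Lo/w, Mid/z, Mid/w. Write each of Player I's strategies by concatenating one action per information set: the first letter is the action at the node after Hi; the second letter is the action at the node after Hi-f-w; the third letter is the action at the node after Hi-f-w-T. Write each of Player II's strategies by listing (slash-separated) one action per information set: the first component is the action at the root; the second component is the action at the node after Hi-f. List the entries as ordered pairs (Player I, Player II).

vs Hi/z: Player II plays Hi → Player I plays f at [Hi] → Player II plays z at [Hi-f] → (-4, -4)
vs Hi/w: Player II plays Hi → Player I plays f at [Hi] → Player II plays w at [Hi-f] → Player I plays T at [Hi-f-w] → Player I plays M at [Hi-f-w-T] → (-3, 6)
vs Lo/z: Player II plays Lo → (-1, -4)
vs Lo/w: Player II plays Lo → (-1, -4)
vs Mid/z: Player II plays Mid → (4, 0)
vs Mid/w: Player II plays Mid → (4, 0)

(-4,-4) (-3,6) (-1,-4) (-1,-4) (4,0) (4,0)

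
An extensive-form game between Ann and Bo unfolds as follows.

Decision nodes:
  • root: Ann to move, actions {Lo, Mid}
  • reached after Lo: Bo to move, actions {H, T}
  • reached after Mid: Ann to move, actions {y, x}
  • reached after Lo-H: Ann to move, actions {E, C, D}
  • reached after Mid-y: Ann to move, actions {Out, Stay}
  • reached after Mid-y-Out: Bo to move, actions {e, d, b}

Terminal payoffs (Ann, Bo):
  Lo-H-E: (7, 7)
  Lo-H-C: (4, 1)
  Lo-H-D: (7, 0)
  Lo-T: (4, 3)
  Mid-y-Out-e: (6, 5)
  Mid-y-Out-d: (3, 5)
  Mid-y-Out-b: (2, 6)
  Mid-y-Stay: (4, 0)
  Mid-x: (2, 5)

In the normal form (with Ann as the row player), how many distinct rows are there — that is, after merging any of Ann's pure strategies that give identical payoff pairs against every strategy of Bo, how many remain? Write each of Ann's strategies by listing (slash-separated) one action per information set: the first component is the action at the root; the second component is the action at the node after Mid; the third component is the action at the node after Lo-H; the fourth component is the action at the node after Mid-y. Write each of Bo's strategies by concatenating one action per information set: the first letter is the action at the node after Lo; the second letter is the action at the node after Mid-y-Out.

Ann has 24 pure strategies: Lo/y/E/Out, Lo/y/E/Stay, Lo/y/C/Out, Lo/y/C/Stay, Lo/y/D/Out, Lo/y/D/Stay, Lo/x/E/Out, Lo/x/E/Stay, Lo/x/C/Out, Lo/x/C/Stay, Lo/x/D/Out, Lo/x/D/Stay, Mid/y/E/Out, Mid/y/E/Stay, Mid/y/C/Out, Mid/y/C/Stay, Mid/y/D/Out, Mid/y/D/Stay, Mid/x/E/Out, Mid/x/E/Stay, Mid/x/C/Out, Mid/x/C/Stay, Mid/x/D/Out, Mid/x/D/Stay. Columns: He, Hd, Hb, Te, Td, Tb.
{Lo/y/E/Out, Lo/y/E/Stay, Lo/x/E/Out, Lo/x/E/Stay} → row (7,7) (7,7) (7,7) (4,3) (4,3) (4,3)
{Lo/y/C/Out, Lo/y/C/Stay, Lo/x/C/Out, Lo/x/C/Stay} → row (4,1) (4,1) (4,1) (4,3) (4,3) (4,3)
{Lo/y/D/Out, Lo/y/D/Stay, Lo/x/D/Out, Lo/x/D/Stay} → row (7,0) (7,0) (7,0) (4,3) (4,3) (4,3)
{Mid/y/E/Out, Mid/y/C/Out, Mid/y/D/Out} → row (6,5) (3,5) (2,6) (6,5) (3,5) (2,6)
{Mid/y/E/Stay, Mid/y/C/Stay, Mid/y/D/Stay} → row (4,0) (4,0) (4,0) (4,0) (4,0) (4,0)
{Mid/x/E/Out, Mid/x/E/Stay, Mid/x/C/Out, Mid/x/C/Stay, Mid/x/D/Out, Mid/x/D/Stay} → row (2,5) (2,5) (2,5) (2,5) (2,5) (2,5)
That's 6 distinct rows out of 24 strategies.

6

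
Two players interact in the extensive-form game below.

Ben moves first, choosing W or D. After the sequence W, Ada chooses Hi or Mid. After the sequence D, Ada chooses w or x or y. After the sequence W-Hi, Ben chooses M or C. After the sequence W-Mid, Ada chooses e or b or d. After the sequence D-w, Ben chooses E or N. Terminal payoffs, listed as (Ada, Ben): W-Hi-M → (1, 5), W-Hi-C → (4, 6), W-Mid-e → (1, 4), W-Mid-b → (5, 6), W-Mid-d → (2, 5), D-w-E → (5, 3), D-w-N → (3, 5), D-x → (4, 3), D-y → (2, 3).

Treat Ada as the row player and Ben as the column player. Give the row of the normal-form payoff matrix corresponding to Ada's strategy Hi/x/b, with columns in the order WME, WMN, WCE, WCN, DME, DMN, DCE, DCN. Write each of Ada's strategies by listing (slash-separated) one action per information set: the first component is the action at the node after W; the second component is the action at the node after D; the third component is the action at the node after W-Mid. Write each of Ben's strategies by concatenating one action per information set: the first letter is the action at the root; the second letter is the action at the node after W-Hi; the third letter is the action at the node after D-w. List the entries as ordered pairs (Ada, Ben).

vs WME: Ben plays W → Ada plays Hi at [W] → Ben plays M at [W-Hi] → (1, 5)
vs WMN: Ben plays W → Ada plays Hi at [W] → Ben plays M at [W-Hi] → (1, 5)
vs WCE: Ben plays W → Ada plays Hi at [W] → Ben plays C at [W-Hi] → (4, 6)
vs WCN: Ben plays W → Ada plays Hi at [W] → Ben plays C at [W-Hi] → (4, 6)
vs DME: Ben plays D → Ada plays x at [D] → (4, 3)
vs DMN: Ben plays D → Ada plays x at [D] → (4, 3)
vs DCE: Ben plays D → Ada plays x at [D] → (4, 3)
vs DCN: Ben plays D → Ada plays x at [D] → (4, 3)

(1,5) (1,5) (4,6) (4,6) (4,3) (4,3) (4,3) (4,3)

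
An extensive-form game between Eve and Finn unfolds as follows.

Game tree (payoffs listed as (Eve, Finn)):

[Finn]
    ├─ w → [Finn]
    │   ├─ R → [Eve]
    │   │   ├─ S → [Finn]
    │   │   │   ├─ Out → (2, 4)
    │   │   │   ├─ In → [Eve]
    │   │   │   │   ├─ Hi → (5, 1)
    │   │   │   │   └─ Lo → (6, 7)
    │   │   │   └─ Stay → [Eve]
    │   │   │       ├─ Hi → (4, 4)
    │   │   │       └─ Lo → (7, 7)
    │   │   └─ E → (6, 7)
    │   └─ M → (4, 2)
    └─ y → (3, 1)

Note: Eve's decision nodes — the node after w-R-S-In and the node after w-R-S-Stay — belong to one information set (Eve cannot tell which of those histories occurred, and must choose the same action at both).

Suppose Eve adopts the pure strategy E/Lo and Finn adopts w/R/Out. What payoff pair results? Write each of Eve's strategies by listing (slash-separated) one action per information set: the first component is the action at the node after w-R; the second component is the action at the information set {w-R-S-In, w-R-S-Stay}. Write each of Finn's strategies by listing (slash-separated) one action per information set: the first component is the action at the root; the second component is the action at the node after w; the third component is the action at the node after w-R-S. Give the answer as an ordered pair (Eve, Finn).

Trace the play path from the root:
  Finn plays w
  Finn plays R at [w]
  Eve plays E at [w-R]
→ terminal payoff (6, 7).
(Eve's choice at the information set {w-R-S-In, w-R-S-Stay} is never reached on this path, so it doesn't affect the outcome.)

(6, 7)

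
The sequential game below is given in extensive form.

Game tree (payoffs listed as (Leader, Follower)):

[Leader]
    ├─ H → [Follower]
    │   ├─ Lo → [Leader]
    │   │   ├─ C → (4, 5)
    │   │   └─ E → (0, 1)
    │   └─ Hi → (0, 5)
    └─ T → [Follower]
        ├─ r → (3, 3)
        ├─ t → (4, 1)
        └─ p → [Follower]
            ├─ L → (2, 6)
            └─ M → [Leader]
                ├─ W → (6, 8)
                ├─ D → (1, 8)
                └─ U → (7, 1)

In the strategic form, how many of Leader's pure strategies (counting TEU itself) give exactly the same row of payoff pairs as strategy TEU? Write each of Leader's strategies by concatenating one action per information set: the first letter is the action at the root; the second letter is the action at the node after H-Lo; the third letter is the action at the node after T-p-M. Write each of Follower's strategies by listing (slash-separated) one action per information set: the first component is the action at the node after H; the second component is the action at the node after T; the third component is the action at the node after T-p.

2

Row for TEU (columns Lo/r/L, Lo/r/M, Lo/t/L, Lo/t/M, Lo/p/L, Lo/p/M, Hi/r/L, Hi/r/M, Hi/t/L, Hi/t/M, Hi/p/L, Hi/p/M): (3,3) (3,3) (4,1) (4,1) (2,6) (7,1) (3,3) (3,3) (4,1) (4,1) (2,6) (7,1).
Under TEU, Leader's choice at the node after H-Lo can never be reached regardless of what Follower does, so varying those choices leaves every outcome unchanged.
Holding the reachable choices fixed and varying the unreachable one freely already gives 2 equivalent strategies.
No other strategy reproduces this row, so those 2 are the full class: TCU, TEU.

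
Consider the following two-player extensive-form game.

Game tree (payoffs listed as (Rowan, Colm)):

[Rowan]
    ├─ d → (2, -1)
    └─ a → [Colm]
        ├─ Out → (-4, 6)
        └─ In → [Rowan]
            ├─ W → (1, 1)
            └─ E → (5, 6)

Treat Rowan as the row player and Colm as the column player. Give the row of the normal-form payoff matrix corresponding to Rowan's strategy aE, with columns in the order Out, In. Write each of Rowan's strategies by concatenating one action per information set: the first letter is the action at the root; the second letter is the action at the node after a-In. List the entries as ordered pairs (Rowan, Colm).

vs Out: Rowan plays a → Colm plays Out at [a] → (-4, 6)
vs In: Rowan plays a → Colm plays In at [a] → Rowan plays E at [a-In] → (5, 6)

(-4,6) (5,6)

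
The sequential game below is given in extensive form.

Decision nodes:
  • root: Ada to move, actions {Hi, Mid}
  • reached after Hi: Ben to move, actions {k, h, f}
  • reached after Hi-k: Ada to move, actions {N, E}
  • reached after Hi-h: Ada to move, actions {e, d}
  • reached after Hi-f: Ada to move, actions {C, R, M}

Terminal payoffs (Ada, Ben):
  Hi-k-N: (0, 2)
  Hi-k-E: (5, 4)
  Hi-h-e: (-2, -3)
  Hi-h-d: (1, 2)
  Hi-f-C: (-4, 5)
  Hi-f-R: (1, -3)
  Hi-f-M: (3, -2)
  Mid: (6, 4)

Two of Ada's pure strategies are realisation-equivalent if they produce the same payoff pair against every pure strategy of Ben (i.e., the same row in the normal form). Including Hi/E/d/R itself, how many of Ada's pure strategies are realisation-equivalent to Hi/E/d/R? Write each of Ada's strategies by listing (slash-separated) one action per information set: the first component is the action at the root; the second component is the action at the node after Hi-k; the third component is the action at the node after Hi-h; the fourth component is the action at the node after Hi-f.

Row for Hi/E/d/R (columns k, h, f): (5,4) (1,2) (1,-3).
Every one of Ada's information sets is on the play path for some reply by Ben when Ada follows Hi/E/d/R.
Changing the action at any of them therefore changes at least one column, so only Hi/E/d/R itself gives this row.

1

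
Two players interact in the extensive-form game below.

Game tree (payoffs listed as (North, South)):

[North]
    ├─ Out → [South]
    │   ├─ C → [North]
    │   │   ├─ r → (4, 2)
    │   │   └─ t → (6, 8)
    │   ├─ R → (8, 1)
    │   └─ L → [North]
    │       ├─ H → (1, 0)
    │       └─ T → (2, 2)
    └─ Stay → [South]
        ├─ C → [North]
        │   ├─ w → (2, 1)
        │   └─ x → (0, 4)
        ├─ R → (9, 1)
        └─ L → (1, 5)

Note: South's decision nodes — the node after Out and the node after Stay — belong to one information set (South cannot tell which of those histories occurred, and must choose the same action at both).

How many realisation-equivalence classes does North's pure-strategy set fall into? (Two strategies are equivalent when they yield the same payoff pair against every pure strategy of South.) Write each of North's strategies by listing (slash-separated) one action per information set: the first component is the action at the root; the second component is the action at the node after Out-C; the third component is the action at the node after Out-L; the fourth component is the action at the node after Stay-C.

6

North has 16 pure strategies: Out/r/H/w, Out/r/H/x, Out/r/T/w, Out/r/T/x, Out/t/H/w, Out/t/H/x, Out/t/T/w, Out/t/T/x, Stay/r/H/w, Stay/r/H/x, Stay/r/T/w, Stay/r/T/x, Stay/t/H/w, Stay/t/H/x, Stay/t/T/w, Stay/t/T/x. Columns: C, R, L.
{Out/r/H/w, Out/r/H/x} → row (4,2) (8,1) (1,0)
{Out/r/T/w, Out/r/T/x} → row (4,2) (8,1) (2,2)
{Out/t/H/w, Out/t/H/x} → row (6,8) (8,1) (1,0)
{Out/t/T/w, Out/t/T/x} → row (6,8) (8,1) (2,2)
{Stay/r/H/w, Stay/r/T/w, Stay/t/H/w, Stay/t/T/w} → row (2,1) (9,1) (1,5)
{Stay/r/H/x, Stay/r/T/x, Stay/t/H/x, Stay/t/T/x} → row (0,4) (9,1) (1,5)
That's 6 distinct rows out of 16 strategies.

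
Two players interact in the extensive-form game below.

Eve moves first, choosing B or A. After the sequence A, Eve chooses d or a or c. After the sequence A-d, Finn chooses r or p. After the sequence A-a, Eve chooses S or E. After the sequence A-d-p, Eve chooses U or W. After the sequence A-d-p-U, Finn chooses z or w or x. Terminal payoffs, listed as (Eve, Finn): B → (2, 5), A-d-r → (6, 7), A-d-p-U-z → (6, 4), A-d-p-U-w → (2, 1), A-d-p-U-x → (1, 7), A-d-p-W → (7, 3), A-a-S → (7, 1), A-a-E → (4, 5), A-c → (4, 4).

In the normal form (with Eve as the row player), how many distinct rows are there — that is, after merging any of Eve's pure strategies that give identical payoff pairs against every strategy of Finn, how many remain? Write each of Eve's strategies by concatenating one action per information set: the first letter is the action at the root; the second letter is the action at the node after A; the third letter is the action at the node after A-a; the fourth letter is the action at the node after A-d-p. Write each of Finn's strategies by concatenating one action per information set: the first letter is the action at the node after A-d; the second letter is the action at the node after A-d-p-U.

6

Eve has 24 pure strategies: BdSU, BdSW, BdEU, BdEW, BaSU, BaSW, BaEU, BaEW, BcSU, BcSW, BcEU, BcEW, AdSU, AdSW, AdEU, AdEW, AaSU, AaSW, AaEU, AaEW, AcSU, AcSW, AcEU, AcEW. Columns: rz, rw, rx, pz, pw, px.
{BdSU, BdSW, BdEU, BdEW, BaSU, BaSW, BaEU, BaEW, BcSU, BcSW, BcEU, BcEW} → row (2,5) (2,5) (2,5) (2,5) (2,5) (2,5)
{AdSU, AdEU} → row (6,7) (6,7) (6,7) (6,4) (2,1) (1,7)
{AdSW, AdEW} → row (6,7) (6,7) (6,7) (7,3) (7,3) (7,3)
{AaSU, AaSW} → row (7,1) (7,1) (7,1) (7,1) (7,1) (7,1)
{AaEU, AaEW} → row (4,5) (4,5) (4,5) (4,5) (4,5) (4,5)
{AcSU, AcSW, AcEU, AcEW} → row (4,4) (4,4) (4,4) (4,4) (4,4) (4,4)
That's 6 distinct rows out of 24 strategies.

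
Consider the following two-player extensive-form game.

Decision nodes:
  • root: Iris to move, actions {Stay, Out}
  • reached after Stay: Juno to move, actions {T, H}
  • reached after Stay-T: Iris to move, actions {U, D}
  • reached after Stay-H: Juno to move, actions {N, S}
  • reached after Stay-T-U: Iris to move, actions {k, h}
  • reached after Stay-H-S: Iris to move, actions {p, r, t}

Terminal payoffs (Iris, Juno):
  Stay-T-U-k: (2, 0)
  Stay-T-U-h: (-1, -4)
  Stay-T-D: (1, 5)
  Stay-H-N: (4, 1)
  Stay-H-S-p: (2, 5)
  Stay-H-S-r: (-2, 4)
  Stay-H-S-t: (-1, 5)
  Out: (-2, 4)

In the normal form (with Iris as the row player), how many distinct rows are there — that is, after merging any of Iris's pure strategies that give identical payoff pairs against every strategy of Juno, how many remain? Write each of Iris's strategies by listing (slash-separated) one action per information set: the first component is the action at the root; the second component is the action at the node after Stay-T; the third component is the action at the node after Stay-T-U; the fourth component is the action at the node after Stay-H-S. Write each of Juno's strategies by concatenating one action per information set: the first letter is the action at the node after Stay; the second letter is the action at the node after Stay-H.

10

Iris has 24 pure strategies: Stay/U/k/p, Stay/U/k/r, Stay/U/k/t, Stay/U/h/p, Stay/U/h/r, Stay/U/h/t, Stay/D/k/p, Stay/D/k/r, Stay/D/k/t, Stay/D/h/p, Stay/D/h/r, Stay/D/h/t, Out/U/k/p, Out/U/k/r, Out/U/k/t, Out/U/h/p, Out/U/h/r, Out/U/h/t, Out/D/k/p, Out/D/k/r, Out/D/k/t, Out/D/h/p, Out/D/h/r, Out/D/h/t. Columns: TN, TS, HN, HS.
{Stay/U/k/p} → row (2,0) (2,0) (4,1) (2,5)
{Stay/U/k/r} → row (2,0) (2,0) (4,1) (-2,4)
{Stay/U/k/t} → row (2,0) (2,0) (4,1) (-1,5)
{Stay/U/h/p} → row (-1,-4) (-1,-4) (4,1) (2,5)
{Stay/U/h/r} → row (-1,-4) (-1,-4) (4,1) (-2,4)
{Stay/U/h/t} → row (-1,-4) (-1,-4) (4,1) (-1,5)
{Stay/D/k/p, Stay/D/h/p} → row (1,5) (1,5) (4,1) (2,5)
{Stay/D/k/r, Stay/D/h/r} → row (1,5) (1,5) (4,1) (-2,4)
{Stay/D/k/t, Stay/D/h/t} → row (1,5) (1,5) (4,1) (-1,5)
{Out/U/k/p, Out/U/k/r, Out/U/k/t, Out/U/h/p, Out/U/h/r, Out/U/h/t, Out/D/k/p, Out/D/k/r, Out/D/k/t, Out/D/h/p, Out/D/h/r, Out/D/h/t} → row (-2,4) (-2,4) (-2,4) (-2,4)
That's 10 distinct rows out of 24 strategies.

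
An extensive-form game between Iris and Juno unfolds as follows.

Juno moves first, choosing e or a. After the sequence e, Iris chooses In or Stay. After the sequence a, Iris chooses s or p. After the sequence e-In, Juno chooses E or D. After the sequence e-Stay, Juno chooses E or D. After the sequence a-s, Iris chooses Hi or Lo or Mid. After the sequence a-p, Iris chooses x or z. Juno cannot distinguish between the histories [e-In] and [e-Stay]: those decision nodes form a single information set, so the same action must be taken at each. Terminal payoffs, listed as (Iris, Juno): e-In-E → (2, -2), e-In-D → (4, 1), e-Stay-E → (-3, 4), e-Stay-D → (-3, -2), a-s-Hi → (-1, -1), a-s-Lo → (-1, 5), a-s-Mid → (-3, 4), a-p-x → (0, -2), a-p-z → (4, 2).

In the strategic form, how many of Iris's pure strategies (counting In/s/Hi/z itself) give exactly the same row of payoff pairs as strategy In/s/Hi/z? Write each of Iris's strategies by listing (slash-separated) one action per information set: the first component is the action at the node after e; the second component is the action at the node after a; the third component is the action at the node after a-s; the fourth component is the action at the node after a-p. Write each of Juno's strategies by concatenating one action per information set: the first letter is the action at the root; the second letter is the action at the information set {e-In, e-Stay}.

2

Row for In/s/Hi/z (columns eE, eD, aE, aD): (2,-2) (4,1) (-1,-1) (-1,-1).
Under In/s/Hi/z, Iris's choice at the node after a-p can never be reached regardless of what Juno does, so varying those choices leaves every outcome unchanged.
Holding the reachable choices fixed and varying the unreachable one freely already gives 2 equivalent strategies.
No other strategy reproduces this row, so those 2 are the full class: In/s/Hi/x, In/s/Hi/z.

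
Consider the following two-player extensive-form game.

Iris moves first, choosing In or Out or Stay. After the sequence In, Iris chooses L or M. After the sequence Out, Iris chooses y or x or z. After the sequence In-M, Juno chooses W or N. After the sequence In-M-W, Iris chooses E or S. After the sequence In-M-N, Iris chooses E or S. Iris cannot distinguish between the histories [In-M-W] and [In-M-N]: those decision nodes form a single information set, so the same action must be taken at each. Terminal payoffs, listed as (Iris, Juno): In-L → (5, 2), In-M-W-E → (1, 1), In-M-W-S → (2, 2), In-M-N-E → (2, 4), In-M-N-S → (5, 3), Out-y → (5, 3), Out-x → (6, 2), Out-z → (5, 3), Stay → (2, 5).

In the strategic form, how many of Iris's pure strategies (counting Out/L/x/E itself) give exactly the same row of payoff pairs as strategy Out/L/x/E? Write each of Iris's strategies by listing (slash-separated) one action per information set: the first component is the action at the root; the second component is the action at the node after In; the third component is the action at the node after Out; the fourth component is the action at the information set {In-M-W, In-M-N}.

Row for Out/L/x/E (columns W, N): (6,2) (6,2).
Under Out/L/x/E, Iris's choice at the node after In and at the information set {In-M-W, In-M-N} can never be reached regardless of what Juno does, so varying those choices leaves every outcome unchanged.
Holding the reachable choices fixed and varying the unreachable ones freely already gives 2 × 2 = 4 equivalent strategies.
No other strategy reproduces this row, so those 4 are the full class: Out/L/x/E, Out/L/x/S, Out/M/x/E, Out/M/x/S.

4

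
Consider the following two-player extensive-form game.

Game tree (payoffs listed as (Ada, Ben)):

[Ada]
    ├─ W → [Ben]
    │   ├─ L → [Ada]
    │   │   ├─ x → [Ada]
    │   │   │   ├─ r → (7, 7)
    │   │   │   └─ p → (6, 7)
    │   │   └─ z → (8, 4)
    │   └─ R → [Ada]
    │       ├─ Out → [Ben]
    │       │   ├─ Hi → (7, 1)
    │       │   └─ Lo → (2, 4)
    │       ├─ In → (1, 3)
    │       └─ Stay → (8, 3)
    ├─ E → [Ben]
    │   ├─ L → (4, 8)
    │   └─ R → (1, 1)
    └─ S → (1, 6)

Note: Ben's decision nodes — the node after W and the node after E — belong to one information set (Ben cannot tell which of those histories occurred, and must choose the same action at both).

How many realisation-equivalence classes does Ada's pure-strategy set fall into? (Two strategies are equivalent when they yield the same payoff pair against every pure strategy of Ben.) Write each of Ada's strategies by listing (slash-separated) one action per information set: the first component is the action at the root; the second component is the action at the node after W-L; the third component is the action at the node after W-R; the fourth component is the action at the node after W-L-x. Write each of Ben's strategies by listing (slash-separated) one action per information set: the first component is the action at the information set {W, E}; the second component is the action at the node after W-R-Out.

Ada has 36 pure strategies: W/x/Out/r, W/x/Out/p, W/x/In/r, W/x/In/p, W/x/Stay/r, W/x/Stay/p, W/z/Out/r, W/z/Out/p, W/z/In/r, W/z/In/p, W/z/Stay/r, W/z/Stay/p, E/x/Out/r, E/x/Out/p, E/x/In/r, E/x/In/p, E/x/Stay/r, E/x/Stay/p, E/z/Out/r, E/z/Out/p, E/z/In/r, E/z/In/p, E/z/Stay/r, E/z/Stay/p, S/x/Out/r, S/x/Out/p, S/x/In/r, S/x/In/p, S/x/Stay/r, S/x/Stay/p, S/z/Out/r, S/z/Out/p, S/z/In/r, S/z/In/p, S/z/Stay/r, S/z/Stay/p. Columns: L/Hi, L/Lo, R/Hi, R/Lo.
{W/x/Out/r} → row (7,7) (7,7) (7,1) (2,4)
{W/x/Out/p} → row (6,7) (6,7) (7,1) (2,4)
{W/x/In/r} → row (7,7) (7,7) (1,3) (1,3)
{W/x/In/p} → row (6,7) (6,7) (1,3) (1,3)
{W/x/Stay/r} → row (7,7) (7,7) (8,3) (8,3)
{W/x/Stay/p} → row (6,7) (6,7) (8,3) (8,3)
{W/z/Out/r, W/z/Out/p} → row (8,4) (8,4) (7,1) (2,4)
{W/z/In/r, W/z/In/p} → row (8,4) (8,4) (1,3) (1,3)
{W/z/Stay/r, W/z/Stay/p} → row (8,4) (8,4) (8,3) (8,3)
{E/x/Out/r, E/x/Out/p, E/x/In/r, E/x/In/p, E/x/Stay/r, E/x/Stay/p, E/z/Out/r, E/z/Out/p, E/z/In/r, E/z/In/p, E/z/Stay/r, E/z/Stay/p} → row (4,8) (4,8) (1,1) (1,1)
{S/x/Out/r, S/x/Out/p, S/x/In/r, S/x/In/p, S/x/Stay/r, S/x/Stay/p, S/z/Out/r, S/z/Out/p, S/z/In/r, S/z/In/p, S/z/Stay/r, S/z/Stay/p} → row (1,6) (1,6) (1,6) (1,6)
That's 11 distinct rows out of 36 strategies.

11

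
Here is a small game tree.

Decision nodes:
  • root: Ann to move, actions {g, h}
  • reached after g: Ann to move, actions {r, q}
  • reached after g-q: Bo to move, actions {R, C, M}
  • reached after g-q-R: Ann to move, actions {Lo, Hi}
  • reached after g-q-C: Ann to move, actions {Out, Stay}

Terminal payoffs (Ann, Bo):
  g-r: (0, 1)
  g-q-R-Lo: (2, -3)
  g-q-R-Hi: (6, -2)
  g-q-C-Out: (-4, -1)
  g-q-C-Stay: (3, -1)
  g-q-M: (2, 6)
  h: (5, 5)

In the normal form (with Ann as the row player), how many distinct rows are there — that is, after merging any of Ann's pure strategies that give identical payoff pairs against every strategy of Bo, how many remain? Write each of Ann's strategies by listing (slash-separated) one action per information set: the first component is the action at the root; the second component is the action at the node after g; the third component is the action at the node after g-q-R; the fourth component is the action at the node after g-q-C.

6

Ann has 16 pure strategies: g/r/Lo/Out, g/r/Lo/Stay, g/r/Hi/Out, g/r/Hi/Stay, g/q/Lo/Out, g/q/Lo/Stay, g/q/Hi/Out, g/q/Hi/Stay, h/r/Lo/Out, h/r/Lo/Stay, h/r/Hi/Out, h/r/Hi/Stay, h/q/Lo/Out, h/q/Lo/Stay, h/q/Hi/Out, h/q/Hi/Stay. Columns: R, C, M.
{g/r/Lo/Out, g/r/Lo/Stay, g/r/Hi/Out, g/r/Hi/Stay} → row (0,1) (0,1) (0,1)
{g/q/Lo/Out} → row (2,-3) (-4,-1) (2,6)
{g/q/Lo/Stay} → row (2,-3) (3,-1) (2,6)
{g/q/Hi/Out} → row (6,-2) (-4,-1) (2,6)
{g/q/Hi/Stay} → row (6,-2) (3,-1) (2,6)
{h/r/Lo/Out, h/r/Lo/Stay, h/r/Hi/Out, h/r/Hi/Stay, h/q/Lo/Out, h/q/Lo/Stay, h/q/Hi/Out, h/q/Hi/Stay} → row (5,5) (5,5) (5,5)
That's 6 distinct rows out of 16 strategies.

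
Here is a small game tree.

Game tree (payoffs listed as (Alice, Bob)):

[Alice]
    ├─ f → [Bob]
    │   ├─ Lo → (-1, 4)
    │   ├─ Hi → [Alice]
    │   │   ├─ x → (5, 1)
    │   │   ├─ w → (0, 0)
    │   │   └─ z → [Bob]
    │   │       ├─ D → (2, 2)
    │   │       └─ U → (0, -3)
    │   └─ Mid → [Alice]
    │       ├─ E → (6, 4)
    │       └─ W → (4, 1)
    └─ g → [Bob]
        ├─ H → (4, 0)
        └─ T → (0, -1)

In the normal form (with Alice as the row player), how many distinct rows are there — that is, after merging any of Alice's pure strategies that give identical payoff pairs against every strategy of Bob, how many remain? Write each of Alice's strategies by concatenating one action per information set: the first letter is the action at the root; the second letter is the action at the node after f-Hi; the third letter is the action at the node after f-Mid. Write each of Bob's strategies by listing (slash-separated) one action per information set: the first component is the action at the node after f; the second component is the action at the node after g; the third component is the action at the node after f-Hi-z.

Alice has 12 pure strategies: fxE, fxW, fwE, fwW, fzE, fzW, gxE, gxW, gwE, gwW, gzE, gzW. Columns: Lo/H/D, Lo/H/U, Lo/T/D, Lo/T/U, Hi/H/D, Hi/H/U, Hi/T/D, Hi/T/U, Mid/H/D, Mid/H/U, Mid/T/D, Mid/T/U.
{fxE} → row (-1,4) (-1,4) (-1,4) (-1,4) (5,1) (5,1) (5,1) (5,1) (6,4) (6,4) (6,4) (6,4)
{fxW} → row (-1,4) (-1,4) (-1,4) (-1,4) (5,1) (5,1) (5,1) (5,1) (4,1) (4,1) (4,1) (4,1)
{fwE} → row (-1,4) (-1,4) (-1,4) (-1,4) (0,0) (0,0) (0,0) (0,0) (6,4) (6,4) (6,4) (6,4)
{fwW} → row (-1,4) (-1,4) (-1,4) (-1,4) (0,0) (0,0) (0,0) (0,0) (4,1) (4,1) (4,1) (4,1)
{fzE} → row (-1,4) (-1,4) (-1,4) (-1,4) (2,2) (0,-3) (2,2) (0,-3) (6,4) (6,4) (6,4) (6,4)
{fzW} → row (-1,4) (-1,4) (-1,4) (-1,4) (2,2) (0,-3) (2,2) (0,-3) (4,1) (4,1) (4,1) (4,1)
{gxE, gxW, gwE, gwW, gzE, gzW} → row (4,0) (4,0) (0,-1) (0,-1) (4,0) (4,0) (0,-1) (0,-1) (4,0) (4,0) (0,-1) (0,-1)
That's 7 distinct rows out of 12 strategies.

7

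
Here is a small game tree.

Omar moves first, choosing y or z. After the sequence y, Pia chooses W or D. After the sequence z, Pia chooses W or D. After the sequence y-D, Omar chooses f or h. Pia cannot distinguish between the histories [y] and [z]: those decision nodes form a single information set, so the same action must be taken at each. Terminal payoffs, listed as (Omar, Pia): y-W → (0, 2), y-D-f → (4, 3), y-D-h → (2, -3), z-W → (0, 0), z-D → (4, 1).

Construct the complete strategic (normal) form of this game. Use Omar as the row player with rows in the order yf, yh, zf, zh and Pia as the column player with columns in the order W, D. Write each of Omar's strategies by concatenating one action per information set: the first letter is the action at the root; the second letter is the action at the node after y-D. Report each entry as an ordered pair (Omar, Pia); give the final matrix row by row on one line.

yf: (0,2) (4,3) | yh: (0,2) (2,-3) | zf: (0,0) (4,1) | zh: (0,0) (4,1)

            W        D
  yf    (0,2)    (4,3)
  yh    (0,2)   (2,-3)
  zf    (0,0)    (4,1)
  zh    (0,0)    (4,1)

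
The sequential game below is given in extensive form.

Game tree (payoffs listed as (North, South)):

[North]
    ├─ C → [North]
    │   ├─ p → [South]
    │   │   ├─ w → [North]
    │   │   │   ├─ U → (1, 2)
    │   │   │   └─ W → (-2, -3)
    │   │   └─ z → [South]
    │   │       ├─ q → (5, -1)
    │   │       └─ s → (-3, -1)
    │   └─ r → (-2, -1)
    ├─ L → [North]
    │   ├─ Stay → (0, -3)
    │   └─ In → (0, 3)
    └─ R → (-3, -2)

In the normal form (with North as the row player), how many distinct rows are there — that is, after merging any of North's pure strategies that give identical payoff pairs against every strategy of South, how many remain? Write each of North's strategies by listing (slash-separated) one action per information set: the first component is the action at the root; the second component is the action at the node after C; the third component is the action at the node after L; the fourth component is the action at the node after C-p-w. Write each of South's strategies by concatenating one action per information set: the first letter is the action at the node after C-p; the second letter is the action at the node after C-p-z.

6

North has 24 pure strategies: C/p/Stay/U, C/p/Stay/W, C/p/In/U, C/p/In/W, C/r/Stay/U, C/r/Stay/W, C/r/In/U, C/r/In/W, L/p/Stay/U, L/p/Stay/W, L/p/In/U, L/p/In/W, L/r/Stay/U, L/r/Stay/W, L/r/In/U, L/r/In/W, R/p/Stay/U, R/p/Stay/W, R/p/In/U, R/p/In/W, R/r/Stay/U, R/r/Stay/W, R/r/In/U, R/r/In/W. Columns: wq, ws, zq, zs.
{C/p/Stay/U, C/p/In/U} → row (1,2) (1,2) (5,-1) (-3,-1)
{C/p/Stay/W, C/p/In/W} → row (-2,-3) (-2,-3) (5,-1) (-3,-1)
{C/r/Stay/U, C/r/Stay/W, C/r/In/U, C/r/In/W} → row (-2,-1) (-2,-1) (-2,-1) (-2,-1)
{L/p/Stay/U, L/p/Stay/W, L/r/Stay/U, L/r/Stay/W} → row (0,-3) (0,-3) (0,-3) (0,-3)
{L/p/In/U, L/p/In/W, L/r/In/U, L/r/In/W} → row (0,3) (0,3) (0,3) (0,3)
{R/p/Stay/U, R/p/Stay/W, R/p/In/U, R/p/In/W, R/r/Stay/U, R/r/Stay/W, R/r/In/U, R/r/In/W} → row (-3,-2) (-3,-2) (-3,-2) (-3,-2)
That's 6 distinct rows out of 24 strategies.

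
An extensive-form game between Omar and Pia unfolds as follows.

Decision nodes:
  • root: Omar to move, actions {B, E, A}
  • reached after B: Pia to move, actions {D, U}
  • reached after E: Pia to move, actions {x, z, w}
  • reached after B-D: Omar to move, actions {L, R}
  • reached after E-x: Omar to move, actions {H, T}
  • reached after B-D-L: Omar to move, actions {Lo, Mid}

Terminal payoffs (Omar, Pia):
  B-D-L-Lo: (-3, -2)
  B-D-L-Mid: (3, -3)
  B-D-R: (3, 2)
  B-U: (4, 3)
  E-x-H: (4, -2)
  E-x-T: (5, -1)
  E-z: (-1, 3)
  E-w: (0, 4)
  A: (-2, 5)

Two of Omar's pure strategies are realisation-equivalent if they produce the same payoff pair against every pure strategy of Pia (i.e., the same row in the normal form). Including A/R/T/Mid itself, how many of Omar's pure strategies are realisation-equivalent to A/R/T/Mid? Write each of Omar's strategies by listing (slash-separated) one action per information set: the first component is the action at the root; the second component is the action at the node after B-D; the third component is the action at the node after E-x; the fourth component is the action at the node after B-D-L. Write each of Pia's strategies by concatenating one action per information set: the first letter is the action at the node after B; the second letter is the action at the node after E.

8

Row for A/R/T/Mid (columns Dx, Dz, Dw, Ux, Uz, Uw): (-2,5) (-2,5) (-2,5) (-2,5) (-2,5) (-2,5).
Under A/R/T/Mid, Omar's choice at the node after B-D and at the node after E-x and at the node after B-D-L can never be reached regardless of what Pia does, so varying those choices leaves every outcome unchanged.
Holding the reachable choices fixed and varying the unreachable ones freely already gives 2 × 2 × 2 = 8 equivalent strategies.
No other strategy reproduces this row, so those 8 are the full class: A/L/H/Lo, A/L/H/Mid, A/L/T/Lo, A/L/T/Mid, A/R/H/Lo, A/R/H/Mid, A/R/T/Lo, A/R/T/Mid.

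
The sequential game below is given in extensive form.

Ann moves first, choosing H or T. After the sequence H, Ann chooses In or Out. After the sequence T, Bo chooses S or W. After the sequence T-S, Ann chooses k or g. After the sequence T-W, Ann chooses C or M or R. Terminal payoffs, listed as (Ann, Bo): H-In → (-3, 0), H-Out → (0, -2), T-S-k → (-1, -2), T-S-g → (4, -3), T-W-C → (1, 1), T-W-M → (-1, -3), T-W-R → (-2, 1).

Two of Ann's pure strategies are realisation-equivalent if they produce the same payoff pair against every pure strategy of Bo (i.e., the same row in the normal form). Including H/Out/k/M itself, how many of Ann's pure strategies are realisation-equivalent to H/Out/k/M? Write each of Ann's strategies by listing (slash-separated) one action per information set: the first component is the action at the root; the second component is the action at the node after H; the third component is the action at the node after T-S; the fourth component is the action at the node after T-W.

6

Row for H/Out/k/M (columns S, W): (0,-2) (0,-2).
Under H/Out/k/M, Ann's choice at the node after T-S and at the node after T-W can never be reached regardless of what Bo does, so varying those choices leaves every outcome unchanged.
Holding the reachable choices fixed and varying the unreachable ones freely already gives 2 × 3 = 6 equivalent strategies.
No other strategy reproduces this row, so those 6 are the full class: H/Out/k/C, H/Out/k/M, H/Out/k/R, H/Out/g/C, H/Out/g/M, H/Out/g/R.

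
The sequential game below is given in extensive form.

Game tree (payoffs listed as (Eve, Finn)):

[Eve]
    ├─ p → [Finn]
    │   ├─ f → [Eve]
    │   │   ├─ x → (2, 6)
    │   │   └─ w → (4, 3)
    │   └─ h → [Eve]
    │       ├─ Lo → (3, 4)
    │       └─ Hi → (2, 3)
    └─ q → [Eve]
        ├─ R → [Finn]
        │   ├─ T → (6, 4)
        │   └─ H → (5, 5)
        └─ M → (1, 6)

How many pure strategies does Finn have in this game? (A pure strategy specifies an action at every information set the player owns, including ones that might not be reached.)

Finn owns the node after p with actions {f, h} — two choices.
Finn owns the node after q-R with actions {T, H} — two choices.
A pure strategy fixes one action at each information set independently, so the count is the product 2 × 2 = 4.
(For reference, Eve has 16 pure strategies, giving a 4×16 normal-form matrix.)

4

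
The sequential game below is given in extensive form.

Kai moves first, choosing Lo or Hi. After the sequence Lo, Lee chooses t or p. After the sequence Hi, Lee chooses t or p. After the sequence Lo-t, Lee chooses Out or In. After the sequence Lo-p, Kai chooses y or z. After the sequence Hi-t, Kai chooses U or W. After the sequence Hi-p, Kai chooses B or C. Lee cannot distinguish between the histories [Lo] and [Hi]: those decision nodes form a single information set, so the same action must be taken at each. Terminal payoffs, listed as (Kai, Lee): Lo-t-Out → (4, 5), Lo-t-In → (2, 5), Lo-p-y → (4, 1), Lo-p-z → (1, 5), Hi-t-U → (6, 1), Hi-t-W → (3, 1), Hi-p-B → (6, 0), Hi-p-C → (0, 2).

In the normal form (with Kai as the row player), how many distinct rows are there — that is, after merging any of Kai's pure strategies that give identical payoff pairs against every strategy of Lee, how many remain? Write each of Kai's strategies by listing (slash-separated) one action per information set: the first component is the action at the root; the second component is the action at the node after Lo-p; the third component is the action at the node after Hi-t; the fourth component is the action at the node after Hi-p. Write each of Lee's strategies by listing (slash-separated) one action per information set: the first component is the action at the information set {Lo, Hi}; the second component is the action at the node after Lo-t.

Kai has 16 pure strategies: Lo/y/U/B, Lo/y/U/C, Lo/y/W/B, Lo/y/W/C, Lo/z/U/B, Lo/z/U/C, Lo/z/W/B, Lo/z/W/C, Hi/y/U/B, Hi/y/U/C, Hi/y/W/B, Hi/y/W/C, Hi/z/U/B, Hi/z/U/C, Hi/z/W/B, Hi/z/W/C. Columns: t/Out, t/In, p/Out, p/In.
{Lo/y/U/B, Lo/y/U/C, Lo/y/W/B, Lo/y/W/C} → row (4,5) (2,5) (4,1) (4,1)
{Lo/z/U/B, Lo/z/U/C, Lo/z/W/B, Lo/z/W/C} → row (4,5) (2,5) (1,5) (1,5)
{Hi/y/U/B, Hi/z/U/B} → row (6,1) (6,1) (6,0) (6,0)
{Hi/y/U/C, Hi/z/U/C} → row (6,1) (6,1) (0,2) (0,2)
{Hi/y/W/B, Hi/z/W/B} → row (3,1) (3,1) (6,0) (6,0)
{Hi/y/W/C, Hi/z/W/C} → row (3,1) (3,1) (0,2) (0,2)
That's 6 distinct rows out of 16 strategies.

6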